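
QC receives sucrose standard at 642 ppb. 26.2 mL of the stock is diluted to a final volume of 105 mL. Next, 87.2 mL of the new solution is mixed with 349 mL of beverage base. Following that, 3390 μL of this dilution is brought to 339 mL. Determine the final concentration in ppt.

Overall dilution factor = 4.008 × 5.002 × 100 = 2005.
642 ppb / 2005 = 0.320 ppb = 320 ppt.

320 ppt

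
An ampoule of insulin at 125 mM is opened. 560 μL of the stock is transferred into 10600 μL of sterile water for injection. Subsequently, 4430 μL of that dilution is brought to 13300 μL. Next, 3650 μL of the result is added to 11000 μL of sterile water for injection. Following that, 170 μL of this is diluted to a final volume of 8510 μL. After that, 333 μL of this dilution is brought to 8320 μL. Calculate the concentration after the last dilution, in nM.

Overall dilution factor = 19.93 × 3.002 × 4.014 × 50.06 × 24.98 = 3.00 × 10⁵.
125 mM / 3.00 × 10⁵ = 4.16 × 10⁻⁴ mM = 416 nM.

416 nM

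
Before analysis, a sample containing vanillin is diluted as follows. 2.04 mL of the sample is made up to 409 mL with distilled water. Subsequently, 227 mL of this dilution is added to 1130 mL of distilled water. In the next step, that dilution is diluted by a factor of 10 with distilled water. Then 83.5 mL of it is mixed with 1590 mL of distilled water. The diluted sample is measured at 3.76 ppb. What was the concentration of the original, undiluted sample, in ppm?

903 ppm

Overall dilution factor = 200.5 × 5.978 × 10 × 20.04 = 2.40 × 10⁵.
Original = 3.76 ppb × 2.40 × 10⁵ = 9.03 × 10⁵ ppb = 903 ppm.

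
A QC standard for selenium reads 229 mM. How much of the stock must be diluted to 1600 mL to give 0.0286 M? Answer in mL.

200 mL

0.0286 M = 28.6 mM.
V₁ = C₂V₂/C₁ = 28.6 × 1600 / 229 = 200 mL.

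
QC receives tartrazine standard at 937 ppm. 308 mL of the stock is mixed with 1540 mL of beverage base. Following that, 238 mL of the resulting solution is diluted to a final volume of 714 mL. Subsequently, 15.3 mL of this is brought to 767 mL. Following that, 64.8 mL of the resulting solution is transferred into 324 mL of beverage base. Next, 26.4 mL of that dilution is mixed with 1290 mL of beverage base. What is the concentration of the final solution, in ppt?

3470 ppt

Overall dilution factor = 6 × 3 × 50.13 × 6 × 49.86 = 2.70 × 10⁵.
937 ppm / 2.70 × 10⁵ = 3.47 × 10⁻³ ppm = 3470 ppt.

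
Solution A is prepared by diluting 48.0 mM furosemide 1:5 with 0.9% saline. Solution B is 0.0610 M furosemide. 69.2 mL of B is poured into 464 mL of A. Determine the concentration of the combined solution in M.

0.0163 M

C_A = 48.0 mM / 5 = 9.60 mM.
C_B = 0.0610 M = 61.0 mM.
C_mix = (C_A·V_A + C_B·V_B)/(V_A + V_B) = (9.60×464 + 61.0×69.2) / 533.2 = 16.3 mM = 0.0163 M.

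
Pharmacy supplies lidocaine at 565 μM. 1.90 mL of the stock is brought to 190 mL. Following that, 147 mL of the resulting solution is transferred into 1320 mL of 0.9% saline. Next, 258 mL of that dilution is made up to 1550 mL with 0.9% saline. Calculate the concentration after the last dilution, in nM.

Overall dilution factor = 100 × 9.980 × 6.008 = 5995.
565 μM / 5995 = 0.0942 μM = 94.2 nM.

94.2 nM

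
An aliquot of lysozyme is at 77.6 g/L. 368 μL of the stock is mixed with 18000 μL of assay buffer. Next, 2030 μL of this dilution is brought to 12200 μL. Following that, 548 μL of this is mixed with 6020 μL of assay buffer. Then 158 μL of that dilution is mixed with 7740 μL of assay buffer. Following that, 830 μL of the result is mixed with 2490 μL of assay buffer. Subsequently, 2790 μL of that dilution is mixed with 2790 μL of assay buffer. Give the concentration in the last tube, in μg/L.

54.0 μg/L

Overall dilution factor = 49.91 × 6.010 × 11.99 × 49.99 × 4 × 2 = 1.44 × 10⁶.
77.6 g/L / 1.44 × 10⁶ = 5.40 × 10⁻⁵ g/L = 54.0 μg/L.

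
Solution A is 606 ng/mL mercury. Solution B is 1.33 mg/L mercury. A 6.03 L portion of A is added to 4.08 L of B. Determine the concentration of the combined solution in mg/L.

0.898 mg/L

C_B = 1.33 mg/L = 1330 ng/mL.
C_mix = (C_A·V_A + C_B·V_B)/(V_A + V_B) = (606×6.03 + 1330×4.08) / 10.11 = 898 ng/mL = 0.898 mg/L.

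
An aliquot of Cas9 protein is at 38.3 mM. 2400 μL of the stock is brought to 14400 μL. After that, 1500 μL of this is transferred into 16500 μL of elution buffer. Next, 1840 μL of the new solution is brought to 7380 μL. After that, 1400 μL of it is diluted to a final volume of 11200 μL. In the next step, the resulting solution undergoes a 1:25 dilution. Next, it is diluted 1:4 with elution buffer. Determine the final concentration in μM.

0.166 μM

Overall dilution factor = 6 × 12 × 4.011 × 8 × 25 × 4 = 2.31 × 10⁵.
38.3 mM / 2.31 × 10⁵ = 1.66 × 10⁻⁴ mM = 0.166 μM.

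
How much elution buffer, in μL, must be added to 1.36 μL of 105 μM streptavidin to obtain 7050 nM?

18.9 μL

7050 nM = 7.05 μM.
V₂ = C₁V₁/C₂ = 105 × 1.36 / 7.05 = 20.3 μL.
Diluent to add = V₂ − V₁ = 20.3 − 1.36 = 18.9 μL.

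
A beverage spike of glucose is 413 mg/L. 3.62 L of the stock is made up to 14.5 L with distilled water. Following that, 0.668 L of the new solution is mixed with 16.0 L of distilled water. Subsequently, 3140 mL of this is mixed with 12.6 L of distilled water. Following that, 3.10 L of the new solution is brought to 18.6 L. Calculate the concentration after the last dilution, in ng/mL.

Overall dilution factor = 4.006 × 24.95 × 5.013 × 6 = 3006.
413 mg/L / 3006 = 0.137 mg/L = 137 ng/mL.

137 ng/mL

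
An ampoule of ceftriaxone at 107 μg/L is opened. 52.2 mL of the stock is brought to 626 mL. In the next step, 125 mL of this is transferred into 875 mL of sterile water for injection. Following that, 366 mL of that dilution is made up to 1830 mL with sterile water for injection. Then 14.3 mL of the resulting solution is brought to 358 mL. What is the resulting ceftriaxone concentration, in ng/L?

8.91 ng/L

Overall dilution factor = 11.99 × 8 × 5 × 25.03 = 1.20 × 10⁴.
107 μg/L / 1.20 × 10⁴ = 8.91 × 10⁻³ μg/L = 8.91 ng/L.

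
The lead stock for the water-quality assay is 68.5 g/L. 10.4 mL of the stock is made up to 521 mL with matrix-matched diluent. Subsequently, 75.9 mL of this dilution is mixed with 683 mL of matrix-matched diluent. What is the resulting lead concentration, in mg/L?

137 mg/L

Overall dilution factor = 50.10 × 9.999 = 501.
68.5 g/L / 501 = 0.137 g/L = 137 mg/L.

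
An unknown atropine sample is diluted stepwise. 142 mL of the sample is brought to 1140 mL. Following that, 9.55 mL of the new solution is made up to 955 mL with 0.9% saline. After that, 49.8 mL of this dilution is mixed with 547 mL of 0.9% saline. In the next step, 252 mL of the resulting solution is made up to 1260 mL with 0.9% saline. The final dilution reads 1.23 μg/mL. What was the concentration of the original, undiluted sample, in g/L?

Overall dilution factor = 8.028 × 100 × 11.98 × 5 = 4.81 × 10⁴.
Original = 1.23 μg/mL × 4.81 × 10⁴ = 5.92 × 10⁴ μg/mL = 59.2 g/L.

59.2 g/L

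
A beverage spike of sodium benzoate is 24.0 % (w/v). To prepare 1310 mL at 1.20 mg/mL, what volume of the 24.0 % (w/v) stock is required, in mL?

1.20 mg/mL = 0.120 % (w/v).
V₁ = C₂V₂/C₁ = 0.120 × 1310 / 24.0 = 6.55 mL.

6.55 mL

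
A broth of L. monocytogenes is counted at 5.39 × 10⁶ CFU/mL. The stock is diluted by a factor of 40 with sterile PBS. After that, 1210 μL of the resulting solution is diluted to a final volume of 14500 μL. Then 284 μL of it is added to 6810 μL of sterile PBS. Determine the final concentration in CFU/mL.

Overall dilution factor = 40 × 11.98 × 24.98 = 1.20 × 10⁴.
5.39 × 10⁶ CFU/mL / 1.20 × 10⁴ = 450 CFU/mL.

450 CFU/mL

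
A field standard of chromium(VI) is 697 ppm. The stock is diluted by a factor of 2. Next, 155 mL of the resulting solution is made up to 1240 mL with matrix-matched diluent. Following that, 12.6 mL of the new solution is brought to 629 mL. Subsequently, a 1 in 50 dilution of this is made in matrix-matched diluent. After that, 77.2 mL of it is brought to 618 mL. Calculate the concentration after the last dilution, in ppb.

Overall dilution factor = 2 × 8 × 49.92 × 50 × 8.005 = 3.20 × 10⁵.
697 ppm / 3.20 × 10⁵ = 2.18 × 10⁻³ ppm = 2.18 ppb.

2.18 ppb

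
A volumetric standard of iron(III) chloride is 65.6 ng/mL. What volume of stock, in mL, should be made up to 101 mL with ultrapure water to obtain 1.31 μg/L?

1.31 μg/L = 1.31 ng/mL.
V₁ = C₂V₂/C₁ = 1.31 × 101 / 65.6 = 2.02 mL.

2.02 mL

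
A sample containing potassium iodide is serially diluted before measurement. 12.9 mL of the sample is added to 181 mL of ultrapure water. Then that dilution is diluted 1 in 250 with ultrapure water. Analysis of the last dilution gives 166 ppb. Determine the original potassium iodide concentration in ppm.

Overall dilution factor = 15.03 × 250 = 3758.
Original = 166 ppb × 3758 = 6.24 × 10⁵ ppb = 624 ppm.

624 ppm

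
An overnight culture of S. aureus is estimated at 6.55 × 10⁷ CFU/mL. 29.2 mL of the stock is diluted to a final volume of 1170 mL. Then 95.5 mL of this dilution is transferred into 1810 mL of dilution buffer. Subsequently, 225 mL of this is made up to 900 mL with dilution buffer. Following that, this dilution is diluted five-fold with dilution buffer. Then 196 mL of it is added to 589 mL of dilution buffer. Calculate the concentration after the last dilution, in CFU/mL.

1020 CFU/mL

Overall dilution factor = 40.07 × 19.95 × 4 × 5 × 4.005 = 6.40 × 10⁴.
6.55 × 10⁷ CFU/mL / 6.40 × 10⁴ = 1020 CFU/mL.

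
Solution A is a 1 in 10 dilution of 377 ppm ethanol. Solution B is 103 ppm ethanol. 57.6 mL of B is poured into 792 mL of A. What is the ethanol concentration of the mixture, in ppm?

42.1 ppm

C_A = 377 ppm / 10 = 37.7 ppm.
C_mix = (C_A·V_A + C_B·V_B)/(V_A + V_B) = (37.7×792 + 103×57.6) / 849.6 = 42.1 ppm.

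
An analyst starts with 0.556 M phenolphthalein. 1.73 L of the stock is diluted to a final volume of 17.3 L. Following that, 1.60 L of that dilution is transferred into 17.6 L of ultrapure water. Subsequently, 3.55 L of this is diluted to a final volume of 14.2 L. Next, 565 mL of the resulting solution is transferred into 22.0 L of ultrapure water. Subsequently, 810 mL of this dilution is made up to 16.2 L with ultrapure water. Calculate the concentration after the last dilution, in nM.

1450 nM

Overall dilution factor = 10 × 12 × 4 × 39.94 × 20 = 3.83 × 10⁵.
0.556 M / 3.83 × 10⁵ = 1.45 × 10⁻⁶ M = 1450 nM.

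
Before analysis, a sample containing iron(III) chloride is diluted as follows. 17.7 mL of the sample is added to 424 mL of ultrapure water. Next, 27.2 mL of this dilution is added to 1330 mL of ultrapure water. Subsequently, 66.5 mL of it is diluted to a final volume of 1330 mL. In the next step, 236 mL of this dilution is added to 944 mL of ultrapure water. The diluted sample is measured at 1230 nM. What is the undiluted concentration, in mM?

Overall dilution factor = 24.95 × 49.90 × 20 × 5 = 1.25 × 10⁵.
Original = 1230 nM × 1.25 × 10⁵ = 1.53 × 10⁸ nM = 153 mM.

153 mM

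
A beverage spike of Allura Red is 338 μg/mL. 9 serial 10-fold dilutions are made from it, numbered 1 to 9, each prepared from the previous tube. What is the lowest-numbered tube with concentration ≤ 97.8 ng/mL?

Tube n has concentration 338 μg/mL / 10ⁿ.
Need 10ⁿ ≥ 338 μg/mL / 97.8 ng/mL = 3456, so n ≥ 3.54.
First such tube: n = 4.

tube 4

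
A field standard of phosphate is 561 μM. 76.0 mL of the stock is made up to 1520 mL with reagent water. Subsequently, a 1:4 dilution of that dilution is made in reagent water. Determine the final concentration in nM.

7010 nM

Overall dilution factor = 20 × 4 = 80.0.
561 μM / 80.0 = 7.01 μM = 7010 nM.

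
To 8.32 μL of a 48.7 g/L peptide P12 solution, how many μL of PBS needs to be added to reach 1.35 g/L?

V₂ = C₁V₁/C₂ = 48.7 × 8.32 / 1.35 = 300 μL.
Diluent to add = V₂ − V₁ = 300 − 8.32 = 292 μL.

292 μL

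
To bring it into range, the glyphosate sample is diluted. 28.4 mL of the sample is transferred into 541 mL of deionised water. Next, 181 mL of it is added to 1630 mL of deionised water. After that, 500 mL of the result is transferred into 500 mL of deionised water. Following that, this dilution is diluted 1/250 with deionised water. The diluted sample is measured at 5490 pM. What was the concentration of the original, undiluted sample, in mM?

0.551 mM

Overall dilution factor = 20.05 × 10.01 × 2 × 250 = 1.00 × 10⁵.
Original = 5490 pM × 1.00 × 10⁵ = 5.51 × 10⁸ pM = 0.551 mM.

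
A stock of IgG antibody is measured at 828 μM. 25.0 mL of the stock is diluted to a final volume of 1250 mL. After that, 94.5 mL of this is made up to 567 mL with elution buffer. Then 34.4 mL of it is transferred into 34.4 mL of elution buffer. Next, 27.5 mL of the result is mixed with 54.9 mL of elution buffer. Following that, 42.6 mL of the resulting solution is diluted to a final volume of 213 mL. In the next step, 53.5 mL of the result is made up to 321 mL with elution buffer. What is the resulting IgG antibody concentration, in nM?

Overall dilution factor = 50 × 6 × 2 × 2.996 × 5 × 6 = 5.39 × 10⁴.
828 μM / 5.39 × 10⁴ = 0.0154 μM = 15.4 nM.

15.4 nM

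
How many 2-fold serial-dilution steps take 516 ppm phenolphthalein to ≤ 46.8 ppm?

4

Need 2ⁿ ≥ 11.0, so n ≥ log(11.0)/log(2) = 3.46.
Minimum whole steps: n = 4.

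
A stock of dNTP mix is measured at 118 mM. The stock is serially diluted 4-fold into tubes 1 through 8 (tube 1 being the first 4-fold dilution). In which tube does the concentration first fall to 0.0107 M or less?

tube 2

Tube n has concentration 118 mM / 4ⁿ.
Need 4ⁿ ≥ 118 mM / 0.0107 M = 11.0, so n ≥ 1.73.
First such tube: n = 2.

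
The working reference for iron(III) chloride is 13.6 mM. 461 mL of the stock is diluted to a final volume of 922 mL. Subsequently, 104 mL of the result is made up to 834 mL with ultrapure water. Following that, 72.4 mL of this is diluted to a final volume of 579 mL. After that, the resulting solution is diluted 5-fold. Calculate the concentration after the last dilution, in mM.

Overall dilution factor = 2 × 8.019 × 7.997 × 5 = 641.
13.6 mM / 641 = 0.0212 mM.

0.0212 mM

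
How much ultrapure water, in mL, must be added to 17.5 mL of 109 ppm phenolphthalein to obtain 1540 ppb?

1540 ppb = 1.54 ppm.
V₂ = C₁V₁/C₂ = 109 × 17.5 / 1.54 = 1239 mL.
Diluent to add = V₂ − V₁ = 1239 − 17.5 = 1220 mL.

1220 mL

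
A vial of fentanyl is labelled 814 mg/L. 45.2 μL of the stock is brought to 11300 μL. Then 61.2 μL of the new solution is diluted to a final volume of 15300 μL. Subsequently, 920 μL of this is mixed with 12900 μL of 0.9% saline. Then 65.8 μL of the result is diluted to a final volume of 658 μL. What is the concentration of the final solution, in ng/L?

86.7 ng/L

Overall dilution factor = 250 × 250 × 15.02 × 10 = 9.39 × 10⁶.
814 mg/L / 9.39 × 10⁶ = 8.67 × 10⁻⁵ mg/L = 86.7 ng/L.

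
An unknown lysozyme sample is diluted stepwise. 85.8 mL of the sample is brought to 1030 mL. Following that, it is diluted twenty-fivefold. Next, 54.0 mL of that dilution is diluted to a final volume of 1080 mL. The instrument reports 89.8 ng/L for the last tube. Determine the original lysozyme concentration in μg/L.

Overall dilution factor = 12.00 × 25 × 20 = 6002.
Original = 89.8 ng/L × 6002 = 5.39 × 10⁵ ng/L = 539 μg/L.

539 μg/L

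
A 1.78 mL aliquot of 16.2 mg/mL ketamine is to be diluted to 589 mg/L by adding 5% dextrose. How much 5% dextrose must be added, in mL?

589 mg/L = 0.589 mg/mL.
V₂ = C₁V₁/C₂ = 16.2 × 1.78 / 0.589 = 49.0 mL.
Diluent to add = V₂ − V₁ = 49.0 − 1.78 = 47.2 mL.

47.2 mL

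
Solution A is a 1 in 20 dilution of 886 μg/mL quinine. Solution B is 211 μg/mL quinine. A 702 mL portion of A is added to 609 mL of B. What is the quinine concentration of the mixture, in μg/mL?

C_A = 886 μg/mL / 20 = 44.3 μg/mL.
C_mix = (C_A·V_A + C_B·V_B)/(V_A + V_B) = (44.3×702 + 211×609) / 1311 = 122 μg/mL.

122 μg/mL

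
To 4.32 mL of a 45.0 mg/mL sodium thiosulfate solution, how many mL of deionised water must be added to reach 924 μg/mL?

206 mL

924 μg/mL = 0.924 mg/mL.
V₂ = C₁V₁/C₂ = 45.0 × 4.32 / 0.924 = 210 mL.
Diluent to add = V₂ − V₁ = 210 − 4.32 = 206 mL.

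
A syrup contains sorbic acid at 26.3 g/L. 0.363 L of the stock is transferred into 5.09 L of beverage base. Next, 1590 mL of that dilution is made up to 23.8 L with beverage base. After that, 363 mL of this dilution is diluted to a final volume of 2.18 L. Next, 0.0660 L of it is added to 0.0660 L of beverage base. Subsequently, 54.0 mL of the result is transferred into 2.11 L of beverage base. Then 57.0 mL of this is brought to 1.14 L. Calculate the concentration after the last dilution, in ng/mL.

12.1 ng/mL

Overall dilution factor = 15.02 × 14.97 × 6.006 × 2 × 40.07 × 20 = 2.16 × 10⁶.
26.3 g/L / 2.16 × 10⁶ = 1.21 × 10⁻⁵ g/L = 12.1 ng/mL.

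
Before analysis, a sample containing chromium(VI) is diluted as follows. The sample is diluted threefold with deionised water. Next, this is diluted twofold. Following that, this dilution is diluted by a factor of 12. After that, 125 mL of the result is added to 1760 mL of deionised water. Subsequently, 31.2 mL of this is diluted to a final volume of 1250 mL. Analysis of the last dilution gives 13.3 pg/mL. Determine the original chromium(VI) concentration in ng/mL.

579 ng/mL

Overall dilution factor = 3 × 2 × 12 × 15.08 × 40.06 = 4.35 × 10⁴.
Original = 13.3 pg/mL × 4.35 × 10⁴ = 5.79 × 10⁵ pg/mL = 579 ng/mL.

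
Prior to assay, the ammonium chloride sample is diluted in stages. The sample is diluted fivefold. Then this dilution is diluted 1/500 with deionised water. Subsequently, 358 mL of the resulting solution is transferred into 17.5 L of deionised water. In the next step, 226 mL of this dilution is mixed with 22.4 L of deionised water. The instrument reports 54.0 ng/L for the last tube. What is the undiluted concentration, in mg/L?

674 mg/L

Overall dilution factor = 5 × 500 × 49.88 × 100.1 = 1.25 × 10⁷.
Original = 54.0 ng/L × 1.25 × 10⁷ = 6.74 × 10⁸ ng/L = 674 mg/L.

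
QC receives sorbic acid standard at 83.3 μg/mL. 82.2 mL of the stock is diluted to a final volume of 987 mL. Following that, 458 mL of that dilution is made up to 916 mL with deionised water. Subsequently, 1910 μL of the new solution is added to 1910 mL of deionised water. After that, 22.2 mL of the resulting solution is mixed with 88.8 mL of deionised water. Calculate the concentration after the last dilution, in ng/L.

Overall dilution factor = 12.01 × 2 × 1001 × 5 = 1.20 × 10⁵.
83.3 μg/mL / 1.20 × 10⁵ = 6.93 × 10⁻⁴ μg/mL = 693 ng/L.

693 ng/L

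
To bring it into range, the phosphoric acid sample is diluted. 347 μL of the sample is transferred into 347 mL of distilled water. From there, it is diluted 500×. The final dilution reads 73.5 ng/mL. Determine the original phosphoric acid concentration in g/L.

Overall dilution factor = 1001 × 500 = 5.00 × 10⁵.
Original = 73.5 ng/mL × 5.00 × 10⁵ = 3.68 × 10⁷ ng/mL = 36.8 g/L.

36.8 g/L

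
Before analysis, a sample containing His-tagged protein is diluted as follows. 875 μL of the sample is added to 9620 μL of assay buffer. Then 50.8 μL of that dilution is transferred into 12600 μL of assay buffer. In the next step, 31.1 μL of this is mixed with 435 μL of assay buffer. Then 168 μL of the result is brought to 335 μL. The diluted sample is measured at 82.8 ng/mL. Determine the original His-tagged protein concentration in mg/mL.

7.39 mg/mL

Overall dilution factor = 11.99 × 249.0 × 14.99 × 1.994 = 8.93 × 10⁴.
Original = 82.8 ng/mL × 8.93 × 10⁴ = 7.39 × 10⁶ ng/mL = 7.39 mg/mL.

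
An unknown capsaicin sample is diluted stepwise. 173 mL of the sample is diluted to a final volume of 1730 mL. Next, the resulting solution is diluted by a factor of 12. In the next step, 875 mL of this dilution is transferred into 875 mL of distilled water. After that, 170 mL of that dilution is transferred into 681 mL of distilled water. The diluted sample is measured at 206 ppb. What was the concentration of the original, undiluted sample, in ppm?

247 ppm

Overall dilution factor = 10 × 12 × 2 × 5.006 = 1201.
Original = 206 ppb × 1201 = 2.47 × 10⁵ ppb = 247 ppm.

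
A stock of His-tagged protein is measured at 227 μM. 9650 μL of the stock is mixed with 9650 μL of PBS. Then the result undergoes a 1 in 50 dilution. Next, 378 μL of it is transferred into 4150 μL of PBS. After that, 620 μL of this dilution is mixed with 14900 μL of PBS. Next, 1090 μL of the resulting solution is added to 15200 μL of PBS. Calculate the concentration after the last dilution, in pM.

507 pM

Overall dilution factor = 2 × 50 × 11.98 × 25.03 × 14.94 = 4.48 × 10⁵.
227 μM / 4.48 × 10⁵ = 5.07 × 10⁻⁴ μM = 507 pM.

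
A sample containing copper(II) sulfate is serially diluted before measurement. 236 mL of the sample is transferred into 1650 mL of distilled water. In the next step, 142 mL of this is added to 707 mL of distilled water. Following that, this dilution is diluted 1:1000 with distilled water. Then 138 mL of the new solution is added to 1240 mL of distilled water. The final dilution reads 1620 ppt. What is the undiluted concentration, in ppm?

773 ppm

Overall dilution factor = 7.992 × 5.979 × 1000 × 9.986 = 4.77 × 10⁵.
Original = 1620 ppt × 4.77 × 10⁵ = 7.73 × 10⁸ ppt = 773 ppm.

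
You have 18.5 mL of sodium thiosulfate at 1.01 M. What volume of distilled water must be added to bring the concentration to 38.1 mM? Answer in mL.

472 mL

38.1 mM = 0.0381 M.
V₂ = C₁V₁/C₂ = 1.01 × 18.5 / 0.0381 = 490 mL.
Diluent to add = V₂ − V₁ = 490 − 18.5 = 472 mL.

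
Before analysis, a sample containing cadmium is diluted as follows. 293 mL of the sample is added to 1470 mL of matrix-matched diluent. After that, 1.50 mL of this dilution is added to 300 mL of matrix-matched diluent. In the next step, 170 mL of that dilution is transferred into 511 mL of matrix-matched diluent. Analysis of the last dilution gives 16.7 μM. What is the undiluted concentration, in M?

Overall dilution factor = 6.017 × 201 × 4.006 = 4845.
Original = 16.7 μM × 4845 = 8.09 × 10⁴ μM = 0.0809 M.

0.0809 M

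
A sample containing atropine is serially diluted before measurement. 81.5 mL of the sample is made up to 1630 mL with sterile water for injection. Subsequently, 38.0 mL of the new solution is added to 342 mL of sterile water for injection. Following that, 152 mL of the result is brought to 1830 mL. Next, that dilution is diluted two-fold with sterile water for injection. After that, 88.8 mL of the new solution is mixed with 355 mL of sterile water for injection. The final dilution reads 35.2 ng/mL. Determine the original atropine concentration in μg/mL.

847 μg/mL

Overall dilution factor = 20 × 10 × 12.04 × 2 × 4.998 = 2.41 × 10⁴.
Original = 35.2 ng/mL × 2.41 × 10⁴ = 8.47 × 10⁵ ng/mL = 847 μg/mL.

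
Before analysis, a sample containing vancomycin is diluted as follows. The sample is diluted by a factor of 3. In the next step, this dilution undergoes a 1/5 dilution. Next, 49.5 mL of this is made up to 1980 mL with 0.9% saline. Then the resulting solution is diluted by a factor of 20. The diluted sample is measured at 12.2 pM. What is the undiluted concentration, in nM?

Overall dilution factor = 3 × 5 × 40 × 20 = 1.20 × 10⁴.
Original = 12.2 pM × 1.20 × 10⁴ = 1.46 × 10⁵ pM = 146 nM.

146 nM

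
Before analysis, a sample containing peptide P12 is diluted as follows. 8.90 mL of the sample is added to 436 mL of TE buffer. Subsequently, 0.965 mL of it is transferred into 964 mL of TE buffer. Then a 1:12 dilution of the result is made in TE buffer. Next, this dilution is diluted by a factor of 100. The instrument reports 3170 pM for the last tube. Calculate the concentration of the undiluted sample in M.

0.190 M

Overall dilution factor = 49.99 × 1000.0 × 12 × 100 = 6.00 × 10⁷.
Original = 3170 pM × 6.00 × 10⁷ = 1.90 × 10¹¹ pM = 0.190 M.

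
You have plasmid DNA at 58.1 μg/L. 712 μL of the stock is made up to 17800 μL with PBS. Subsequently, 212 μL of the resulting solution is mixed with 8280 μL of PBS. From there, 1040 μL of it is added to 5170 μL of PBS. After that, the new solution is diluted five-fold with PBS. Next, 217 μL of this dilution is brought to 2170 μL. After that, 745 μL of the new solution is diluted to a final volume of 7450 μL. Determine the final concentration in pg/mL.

Overall dilution factor = 25 × 40.06 × 5.971 × 5 × 10 × 10 = 2.99 × 10⁶.
58.1 μg/L / 2.99 × 10⁶ = 1.94 × 10⁻⁵ μg/L = 0.0194 pg/mL.

0.0194 pg/mL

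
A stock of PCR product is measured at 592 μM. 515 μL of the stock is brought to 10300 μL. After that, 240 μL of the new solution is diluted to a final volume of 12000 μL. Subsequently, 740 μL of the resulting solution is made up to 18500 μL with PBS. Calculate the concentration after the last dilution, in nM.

Overall dilution factor = 20 × 50 × 25 = 2.50 × 10⁴.
592 μM / 2.50 × 10⁴ = 0.0237 μM = 23.7 nM.

23.7 nM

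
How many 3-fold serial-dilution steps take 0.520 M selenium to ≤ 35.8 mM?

Need 3ⁿ ≥ 14.5, so n ≥ log(14.5)/log(3) = 2.44.
Minimum whole steps: n = 3.

3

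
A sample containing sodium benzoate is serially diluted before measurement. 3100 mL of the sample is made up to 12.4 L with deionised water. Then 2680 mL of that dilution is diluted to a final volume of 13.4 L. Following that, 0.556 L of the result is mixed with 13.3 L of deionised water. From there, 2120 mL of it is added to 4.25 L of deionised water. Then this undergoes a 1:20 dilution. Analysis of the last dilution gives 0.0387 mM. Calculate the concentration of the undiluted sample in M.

1.16 M

Overall dilution factor = 4 × 5 × 24.92 × 3.005 × 20 = 3.00 × 10⁴.
Original = 0.0387 mM × 3.00 × 10⁴ = 1159 mM = 1.16 M.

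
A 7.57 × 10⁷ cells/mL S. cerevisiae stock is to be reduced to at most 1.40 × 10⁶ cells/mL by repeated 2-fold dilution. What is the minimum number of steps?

Need 2ⁿ ≥ 54.1, so n ≥ log(54.1)/log(2) = 5.76.
Minimum whole steps: n = 6.

6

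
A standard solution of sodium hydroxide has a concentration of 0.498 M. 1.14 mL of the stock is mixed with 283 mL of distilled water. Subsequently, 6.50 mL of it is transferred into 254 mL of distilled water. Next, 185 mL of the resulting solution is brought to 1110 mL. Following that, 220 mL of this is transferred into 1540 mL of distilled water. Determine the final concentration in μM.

Overall dilution factor = 249.2 × 40.08 × 6 × 8 = 4.79 × 10⁵.
0.498 M / 4.79 × 10⁵ = 1.04 × 10⁻⁶ M = 1.04 μM.

1.04 μM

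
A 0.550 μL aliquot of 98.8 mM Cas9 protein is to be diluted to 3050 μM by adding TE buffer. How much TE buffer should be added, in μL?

3050 μM = 3.05 mM.
V₂ = C₁V₁/C₂ = 98.8 × 0.550 / 3.05 = 17.8 μL.
Diluent to add = V₂ − V₁ = 17.8 − 0.550 = 17.3 μL.

17.3 μL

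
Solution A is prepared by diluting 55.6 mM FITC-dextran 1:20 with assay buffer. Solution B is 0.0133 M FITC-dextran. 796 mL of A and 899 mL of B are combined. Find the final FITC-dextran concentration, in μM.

C_A = 55.6 mM / 20 = 2.78 mM.
C_B = 0.0133 M = 13.3 mM.
C_mix = (C_A·V_A + C_B·V_B)/(V_A + V_B) = (2.78×796 + 13.3×899) / 1695 = 8.36 mM = 8360 μM.

8360 μM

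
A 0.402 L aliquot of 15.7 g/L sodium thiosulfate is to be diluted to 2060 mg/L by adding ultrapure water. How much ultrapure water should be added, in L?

2.66 L

2060 mg/L = 2.06 g/L.
V₂ = C₁V₁/C₂ = 15.7 × 0.402 / 2.06 = 3.06 L.
Diluent to add = V₂ − V₁ = 3.06 − 0.402 = 2.66 L.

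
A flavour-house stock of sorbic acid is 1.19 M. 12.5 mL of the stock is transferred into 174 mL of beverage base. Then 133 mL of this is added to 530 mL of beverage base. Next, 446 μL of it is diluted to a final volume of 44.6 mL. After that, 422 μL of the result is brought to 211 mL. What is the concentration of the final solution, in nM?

Overall dilution factor = 14.92 × 4.985 × 100 × 500 = 3.72 × 10⁶.
1.19 M / 3.72 × 10⁶ = 3.20 × 10⁻⁷ M = 320 nM.

320 nM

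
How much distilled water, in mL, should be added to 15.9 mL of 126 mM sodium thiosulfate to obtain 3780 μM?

514 mL

3780 μM = 3.78 mM.
V₂ = C₁V₁/C₂ = 126 × 15.9 / 3.78 = 530 mL.
Diluent to add = V₂ − V₁ = 530 − 15.9 = 514 mL.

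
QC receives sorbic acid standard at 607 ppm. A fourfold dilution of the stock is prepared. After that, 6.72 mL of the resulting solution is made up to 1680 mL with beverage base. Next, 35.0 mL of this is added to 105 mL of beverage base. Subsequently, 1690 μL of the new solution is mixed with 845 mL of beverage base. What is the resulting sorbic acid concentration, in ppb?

0.303 ppb

Overall dilution factor = 4 × 250 × 4 × 501 = 2.00 × 10⁶.
607 ppm / 2.00 × 10⁶ = 3.03 × 10⁻⁴ ppm = 0.303 ppb.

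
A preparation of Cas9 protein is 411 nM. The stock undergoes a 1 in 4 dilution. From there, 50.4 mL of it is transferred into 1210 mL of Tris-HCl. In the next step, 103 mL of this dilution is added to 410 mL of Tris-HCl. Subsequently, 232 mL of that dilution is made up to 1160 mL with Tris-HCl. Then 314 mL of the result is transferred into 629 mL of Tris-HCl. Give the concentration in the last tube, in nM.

Overall dilution factor = 4 × 25.01 × 4.981 × 5 × 3.003 = 7481.
411 nM / 7481 = 0.0549 nM.

0.0549 nM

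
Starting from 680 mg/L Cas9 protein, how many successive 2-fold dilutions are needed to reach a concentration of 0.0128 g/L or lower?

6

Need 2ⁿ ≥ 53.1, so n ≥ log(53.1)/log(2) = 5.73.
Minimum whole steps: n = 6.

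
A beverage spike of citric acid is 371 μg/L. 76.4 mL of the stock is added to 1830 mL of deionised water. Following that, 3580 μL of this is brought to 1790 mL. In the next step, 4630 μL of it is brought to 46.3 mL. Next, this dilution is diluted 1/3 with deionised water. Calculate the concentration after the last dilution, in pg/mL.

0.991 pg/mL

Overall dilution factor = 24.95 × 500 × 10 × 3 = 3.74 × 10⁵.
371 μg/L / 3.74 × 10⁵ = 9.91 × 10⁻⁴ μg/L = 0.991 pg/mL.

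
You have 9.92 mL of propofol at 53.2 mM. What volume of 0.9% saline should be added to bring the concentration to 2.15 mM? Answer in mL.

236 mL

V₂ = C₁V₁/C₂ = 53.2 × 9.92 / 2.15 = 245 mL.
Diluent to add = V₂ − V₁ = 245 − 9.92 = 236 mL.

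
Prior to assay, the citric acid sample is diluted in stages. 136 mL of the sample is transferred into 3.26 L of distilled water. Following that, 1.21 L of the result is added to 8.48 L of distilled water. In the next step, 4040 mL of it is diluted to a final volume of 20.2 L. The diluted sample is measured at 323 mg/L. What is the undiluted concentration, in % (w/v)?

32.3 % (w/v)

Overall dilution factor = 24.97 × 8.008 × 5 = 1000.
Original = 323 mg/L × 1000 = 3.23 × 10⁵ mg/L = 32.3 % (w/v).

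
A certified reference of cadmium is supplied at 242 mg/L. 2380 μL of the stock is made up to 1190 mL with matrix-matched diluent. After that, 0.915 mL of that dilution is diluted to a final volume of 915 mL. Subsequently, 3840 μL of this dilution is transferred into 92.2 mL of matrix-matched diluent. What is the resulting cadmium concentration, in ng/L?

19.4 ng/L

Overall dilution factor = 500 × 1000 × 25.01 = 1.25 × 10⁷.
242 mg/L / 1.25 × 10⁷ = 1.94 × 10⁻⁵ mg/L = 19.4 ng/L.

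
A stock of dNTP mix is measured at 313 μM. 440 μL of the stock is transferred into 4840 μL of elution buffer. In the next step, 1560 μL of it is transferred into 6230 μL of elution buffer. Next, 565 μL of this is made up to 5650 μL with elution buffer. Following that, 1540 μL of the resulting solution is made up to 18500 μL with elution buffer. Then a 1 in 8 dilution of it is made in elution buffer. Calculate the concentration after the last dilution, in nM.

5.44 nM

Overall dilution factor = 12 × 4.994 × 10 × 12.01 × 8 = 5.76 × 10⁴.
313 μM / 5.76 × 10⁴ = 5.44 × 10⁻³ μM = 5.44 nM.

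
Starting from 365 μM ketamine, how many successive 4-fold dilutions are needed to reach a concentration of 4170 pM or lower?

Need 4ⁿ ≥ 8.75 × 10⁴, so n ≥ log(8.75 × 10⁴)/log(4) = 8.21.
Minimum whole steps: n = 9.

9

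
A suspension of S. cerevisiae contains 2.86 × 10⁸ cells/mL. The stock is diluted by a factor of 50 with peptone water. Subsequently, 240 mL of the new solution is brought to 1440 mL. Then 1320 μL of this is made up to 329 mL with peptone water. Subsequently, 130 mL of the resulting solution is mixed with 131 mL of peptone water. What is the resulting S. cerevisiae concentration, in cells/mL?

Overall dilution factor = 50 × 6 × 249.2 × 2.008 = 1.50 × 10⁵.
2.86 × 10⁸ cells/mL / 1.50 × 10⁵ = 1910 cells/mL.

1910 cells/mL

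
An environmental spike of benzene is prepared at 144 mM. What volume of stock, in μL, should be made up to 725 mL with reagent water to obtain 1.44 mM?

V₁ = C₂V₂/C₁ = 1.44 × 725 / 144 = 7.25 mL = 7250 μL.

7250 μL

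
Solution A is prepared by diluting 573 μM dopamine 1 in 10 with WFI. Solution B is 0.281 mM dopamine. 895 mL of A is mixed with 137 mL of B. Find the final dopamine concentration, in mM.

0.0870 mM

C_A = 573 μM / 10 = 57.3 μM.
C_B = 0.281 mM = 281 μM.
C_mix = (C_A·V_A + C_B·V_B)/(V_A + V_B) = (57.3×895 + 281×137) / 1032 = 87.0 μM = 0.0870 mM.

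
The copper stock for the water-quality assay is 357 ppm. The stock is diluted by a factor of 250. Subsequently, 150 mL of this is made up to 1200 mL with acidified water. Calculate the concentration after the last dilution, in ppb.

178 ppb

Overall dilution factor = 250 × 8 = 2000.
357 ppm / 2000 = 0.178 ppm = 178 ppb.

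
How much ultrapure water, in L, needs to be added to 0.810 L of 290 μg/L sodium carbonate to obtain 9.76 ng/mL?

23.3 L

9.76 ng/mL = 9.76 μg/L.
V₂ = C₁V₁/C₂ = 290 × 0.810 / 9.76 = 24.1 L.
Diluent to add = V₂ − V₁ = 24.1 − 0.810 = 23.3 L.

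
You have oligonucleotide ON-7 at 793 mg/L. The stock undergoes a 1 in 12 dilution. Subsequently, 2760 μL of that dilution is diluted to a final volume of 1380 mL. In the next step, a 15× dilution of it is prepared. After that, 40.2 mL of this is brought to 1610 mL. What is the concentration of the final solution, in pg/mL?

220 pg/mL

Overall dilution factor = 12 × 500 × 15 × 40.05 = 3.60 × 10⁶.
793 mg/L / 3.60 × 10⁶ = 2.20 × 10⁻⁴ mg/L = 220 pg/mL.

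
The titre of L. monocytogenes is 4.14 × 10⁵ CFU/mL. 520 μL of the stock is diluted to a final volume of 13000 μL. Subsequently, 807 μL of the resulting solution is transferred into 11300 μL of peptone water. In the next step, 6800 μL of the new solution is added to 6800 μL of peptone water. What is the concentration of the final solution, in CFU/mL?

Overall dilution factor = 25 × 15.00 × 2 = 750.
4.14 × 10⁵ CFU/mL / 750 = 552 CFU/mL.

552 CFU/mL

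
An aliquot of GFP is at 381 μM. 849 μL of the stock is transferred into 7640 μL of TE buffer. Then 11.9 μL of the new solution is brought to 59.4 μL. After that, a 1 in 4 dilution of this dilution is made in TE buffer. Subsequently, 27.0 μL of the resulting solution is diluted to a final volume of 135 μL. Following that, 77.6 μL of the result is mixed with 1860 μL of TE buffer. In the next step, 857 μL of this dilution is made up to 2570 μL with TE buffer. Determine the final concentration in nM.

5.10 nM

Overall dilution factor = 9.999 × 4.992 × 4 × 5 × 24.97 × 2.999 = 7.47 × 10⁴.
381 μM / 7.47 × 10⁴ = 5.10 × 10⁻³ μM = 5.10 nM.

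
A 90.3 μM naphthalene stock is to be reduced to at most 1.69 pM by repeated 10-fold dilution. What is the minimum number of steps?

Need 10ⁿ ≥ 5.34 × 10⁷, so n ≥ log(5.34 × 10⁷)/log(10) = 7.73.
Minimum whole steps: n = 8.

8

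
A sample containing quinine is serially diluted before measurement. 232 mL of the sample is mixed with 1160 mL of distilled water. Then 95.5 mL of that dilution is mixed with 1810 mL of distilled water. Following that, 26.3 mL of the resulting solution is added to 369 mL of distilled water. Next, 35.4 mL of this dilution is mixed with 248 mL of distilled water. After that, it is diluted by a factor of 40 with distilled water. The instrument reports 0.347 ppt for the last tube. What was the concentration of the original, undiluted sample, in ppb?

200 ppb

Overall dilution factor = 6 × 19.95 × 15.03 × 8.006 × 40 = 5.76 × 10⁵.
Original = 0.347 ppt × 5.76 × 10⁵ = 2.00 × 10⁵ ppt = 200 ppb.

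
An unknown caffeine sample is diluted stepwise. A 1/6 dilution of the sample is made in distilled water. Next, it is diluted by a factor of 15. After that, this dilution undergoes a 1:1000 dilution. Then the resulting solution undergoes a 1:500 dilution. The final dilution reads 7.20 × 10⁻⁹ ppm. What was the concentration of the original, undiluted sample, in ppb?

Overall dilution factor = 6 × 15 × 1000 × 500 = 4.50 × 10⁷.
Original = 7.20 × 10⁻⁹ ppm × 4.50 × 10⁷ = 0.324 ppm = 324 ppb.

324 ppb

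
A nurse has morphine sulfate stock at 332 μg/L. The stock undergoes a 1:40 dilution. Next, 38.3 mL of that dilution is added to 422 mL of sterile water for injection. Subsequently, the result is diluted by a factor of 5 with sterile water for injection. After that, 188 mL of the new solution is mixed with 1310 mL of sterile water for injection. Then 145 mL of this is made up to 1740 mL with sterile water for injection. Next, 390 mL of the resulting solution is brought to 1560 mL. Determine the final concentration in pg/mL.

Overall dilution factor = 40 × 12.02 × 5 × 7.968 × 12 × 4 = 9.19 × 10⁵.
332 μg/L / 9.19 × 10⁵ = 3.61 × 10⁻⁴ μg/L = 0.361 pg/mL.

0.361 pg/mL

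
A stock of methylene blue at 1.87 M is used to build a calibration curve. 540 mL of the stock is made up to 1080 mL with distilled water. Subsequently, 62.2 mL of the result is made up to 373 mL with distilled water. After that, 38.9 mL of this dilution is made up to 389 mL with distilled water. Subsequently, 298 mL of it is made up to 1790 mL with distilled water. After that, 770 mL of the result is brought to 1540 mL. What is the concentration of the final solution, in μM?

Overall dilution factor = 2 × 5.997 × 10 × 6.007 × 2 = 1441.
1.87 M / 1441 = 1.30 × 10⁻³ M = 1300 μM.

1300 μM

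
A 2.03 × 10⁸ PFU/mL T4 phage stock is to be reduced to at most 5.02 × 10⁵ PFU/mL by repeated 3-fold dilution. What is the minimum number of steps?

Need 3ⁿ ≥ 404, so n ≥ log(404)/log(3) = 5.46.
Minimum whole steps: n = 6.

6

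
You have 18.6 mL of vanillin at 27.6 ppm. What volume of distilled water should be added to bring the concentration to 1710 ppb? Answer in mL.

1710 ppb = 1.71 ppm.
V₂ = C₁V₁/C₂ = 27.6 × 18.6 / 1.71 = 300 mL.
Diluent to add = V₂ − V₁ = 300 − 18.6 = 282 mL.

282 mL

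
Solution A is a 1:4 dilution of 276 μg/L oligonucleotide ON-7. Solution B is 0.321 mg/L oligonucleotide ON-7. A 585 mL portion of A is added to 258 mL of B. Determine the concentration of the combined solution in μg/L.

146 μg/L

C_A = 276 μg/L / 4 = 69.0 μg/L.
C_B = 0.321 mg/L = 321 μg/L.
C_mix = (C_A·V_A + C_B·V_B)/(V_A + V_B) = (69.0×585 + 321×258) / 843.0 = 146 μg/L.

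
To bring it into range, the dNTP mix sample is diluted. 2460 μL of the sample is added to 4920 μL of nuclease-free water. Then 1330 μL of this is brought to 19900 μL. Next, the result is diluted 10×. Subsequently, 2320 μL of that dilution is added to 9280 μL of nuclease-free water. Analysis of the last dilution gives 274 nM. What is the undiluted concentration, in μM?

615 μM

Overall dilution factor = 3 × 14.96 × 10 × 5 = 2244.
Original = 274 nM × 2244 = 6.15 × 10⁵ nM = 615 μM.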